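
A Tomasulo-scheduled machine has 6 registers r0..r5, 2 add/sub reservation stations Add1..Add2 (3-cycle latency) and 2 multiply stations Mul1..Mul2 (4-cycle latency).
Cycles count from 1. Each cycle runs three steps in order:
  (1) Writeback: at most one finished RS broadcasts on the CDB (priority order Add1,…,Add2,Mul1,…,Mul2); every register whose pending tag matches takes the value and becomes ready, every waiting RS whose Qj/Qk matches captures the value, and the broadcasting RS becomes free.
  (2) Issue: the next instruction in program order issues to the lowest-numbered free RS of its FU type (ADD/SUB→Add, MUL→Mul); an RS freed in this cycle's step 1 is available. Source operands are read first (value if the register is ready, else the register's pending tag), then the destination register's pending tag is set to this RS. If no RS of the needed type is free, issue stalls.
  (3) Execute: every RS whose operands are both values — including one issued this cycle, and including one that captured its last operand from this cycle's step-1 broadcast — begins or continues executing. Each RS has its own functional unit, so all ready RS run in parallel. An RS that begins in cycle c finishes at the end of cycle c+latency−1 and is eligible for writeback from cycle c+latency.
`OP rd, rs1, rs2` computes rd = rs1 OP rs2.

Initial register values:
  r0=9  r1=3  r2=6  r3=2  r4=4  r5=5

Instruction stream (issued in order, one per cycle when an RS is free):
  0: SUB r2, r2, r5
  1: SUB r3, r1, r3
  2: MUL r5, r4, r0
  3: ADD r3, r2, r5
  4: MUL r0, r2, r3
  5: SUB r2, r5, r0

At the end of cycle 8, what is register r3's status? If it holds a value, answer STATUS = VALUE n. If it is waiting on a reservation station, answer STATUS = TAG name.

STATUS = TAG Add1

c1: issue SUB r2<-Add1 | r0:9,r1:3,r2:Add1,r3:2,r4:4,r5:5
c2: issue SUB r3<-Add2 | r0:9,r1:3,r2:Add1,r3:Add2,r4:4,r5:5
c3: issue MUL r5<-Mul1 | r0:9,r1:3,r2:Add1,r3:Add2,r4:4,r5:Mul1
c4: CDB Add1=1; issue ADD r3<-Add1 | r0:9,r1:3,r2:1,r3:Add1,r4:4,r5:Mul1
c5: CDB Add2=1; issue MUL r0<-Mul2 | r0:Mul2,r1:3,r2:1,r3:Add1,r4:4,r5:Mul1
c6: issue SUB r2<-Add2 | r0:Mul2,r1:3,r2:Add2,r3:Add1,r4:4,r5:Mul1
c7: CDB Mul1=36 | r0:Mul2,r1:3,r2:Add2,r3:Add1,r4:4,r5:36
c8: - | r0:Mul2,r1:3,r2:Add2,r3:Add1,r4:4,r5:36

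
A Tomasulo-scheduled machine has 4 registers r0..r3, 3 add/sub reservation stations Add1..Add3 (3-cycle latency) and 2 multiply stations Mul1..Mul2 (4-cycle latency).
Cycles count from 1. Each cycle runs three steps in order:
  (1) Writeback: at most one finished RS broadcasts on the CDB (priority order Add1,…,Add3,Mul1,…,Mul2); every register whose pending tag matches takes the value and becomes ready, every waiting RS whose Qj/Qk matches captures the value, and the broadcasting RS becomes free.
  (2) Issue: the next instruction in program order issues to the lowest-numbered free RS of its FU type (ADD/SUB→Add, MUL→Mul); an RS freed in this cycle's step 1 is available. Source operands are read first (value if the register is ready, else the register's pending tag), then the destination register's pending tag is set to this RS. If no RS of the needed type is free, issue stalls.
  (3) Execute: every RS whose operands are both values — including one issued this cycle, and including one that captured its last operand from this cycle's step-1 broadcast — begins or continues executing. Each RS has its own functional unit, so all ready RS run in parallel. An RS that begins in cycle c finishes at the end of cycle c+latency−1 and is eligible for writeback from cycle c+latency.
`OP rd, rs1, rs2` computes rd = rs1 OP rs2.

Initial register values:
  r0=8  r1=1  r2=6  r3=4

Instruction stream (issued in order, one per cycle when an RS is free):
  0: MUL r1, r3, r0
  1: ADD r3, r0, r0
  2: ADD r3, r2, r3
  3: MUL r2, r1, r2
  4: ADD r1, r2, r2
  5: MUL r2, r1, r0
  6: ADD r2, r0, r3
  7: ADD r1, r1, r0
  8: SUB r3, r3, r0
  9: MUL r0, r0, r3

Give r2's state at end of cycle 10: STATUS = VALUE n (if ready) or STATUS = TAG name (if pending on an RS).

STATUS = TAG Add3

cycle 1: issue MUL r1<-Mul1 // r0:8,r1:Mul1,r2:6,r3:4
cycle 2: issue ADD r3<-Add1 // r0:8,r1:Mul1,r2:6,r3:Add1
cycle 3: issue ADD r3<-Add2 // r0:8,r1:Mul1,r2:6,r3:Add2
cycle 4: issue MUL r2<-Mul2 // r0:8,r1:Mul1,r2:Mul2,r3:Add2
cycle 5: CDB Add1=16; issue ADD r1<-Add1 // r0:8,r1:Add1,r2:Mul2,r3:Add2
cycle 6: CDB Mul1=32; issue MUL r2<-Mul1 // r0:8,r1:Add1,r2:Mul1,r3:Add2
cycle 7: issue ADD r2<-Add3 // r0:8,r1:Add1,r2:Add3,r3:Add2
cycle 8: CDB Add2=22; issue ADD r1<-Add2 // r0:8,r1:Add2,r2:Add3,r3:22
cycle 9: stall // r0:8,r1:Add2,r2:Add3,r3:22
cycle 10: CDB Mul2=192; stall // r0:8,r1:Add2,r2:Add3,r3:22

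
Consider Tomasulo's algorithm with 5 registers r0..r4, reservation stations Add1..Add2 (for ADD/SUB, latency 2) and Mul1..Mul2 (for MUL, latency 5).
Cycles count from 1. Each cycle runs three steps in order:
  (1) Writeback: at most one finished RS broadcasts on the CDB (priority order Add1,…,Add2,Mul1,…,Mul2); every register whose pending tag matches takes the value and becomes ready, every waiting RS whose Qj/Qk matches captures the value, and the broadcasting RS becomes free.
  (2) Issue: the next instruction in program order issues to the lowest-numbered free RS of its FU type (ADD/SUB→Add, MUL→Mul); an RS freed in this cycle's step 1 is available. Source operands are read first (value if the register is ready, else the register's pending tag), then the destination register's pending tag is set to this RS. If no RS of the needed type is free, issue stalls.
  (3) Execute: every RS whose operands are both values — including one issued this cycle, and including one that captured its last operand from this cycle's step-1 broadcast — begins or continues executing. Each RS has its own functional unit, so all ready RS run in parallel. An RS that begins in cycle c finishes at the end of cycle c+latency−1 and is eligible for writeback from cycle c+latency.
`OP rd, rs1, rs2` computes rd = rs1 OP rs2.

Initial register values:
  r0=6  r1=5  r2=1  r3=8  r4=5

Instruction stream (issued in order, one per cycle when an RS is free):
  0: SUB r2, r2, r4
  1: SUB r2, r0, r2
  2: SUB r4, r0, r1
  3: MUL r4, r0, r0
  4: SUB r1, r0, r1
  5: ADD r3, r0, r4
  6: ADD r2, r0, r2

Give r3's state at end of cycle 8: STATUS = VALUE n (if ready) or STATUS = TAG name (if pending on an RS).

STATUS = TAG Add2

  c1: issue SUB r2<-Add1  regs: r0:6,r1:5,r2:Add1,r3:8,r4:5
  c2: issue SUB r2<-Add2  regs: r0:6,r1:5,r2:Add2,r3:8,r4:5
  c3: CDB Add1=-4; issue SUB r4<-Add1  regs: r0:6,r1:5,r2:Add2,r3:8,r4:Add1
  c4: issue MUL r4<-Mul1  regs: r0:6,r1:5,r2:Add2,r3:8,r4:Mul1
  c5: CDB Add1=1; issue SUB r1<-Add1  regs: r0:6,r1:Add1,r2:Add2,r3:8,r4:Mul1
  c6: CDB Add2=10; issue ADD r3<-Add2  regs: r0:6,r1:Add1,r2:10,r3:Add2,r4:Mul1
  c7: CDB Add1=1; issue ADD r2<-Add1  regs: r0:6,r1:1,r2:Add1,r3:Add2,r4:Mul1
  c8: -  regs: r0:6,r1:1,r2:Add1,r3:Add2,r4:Mul1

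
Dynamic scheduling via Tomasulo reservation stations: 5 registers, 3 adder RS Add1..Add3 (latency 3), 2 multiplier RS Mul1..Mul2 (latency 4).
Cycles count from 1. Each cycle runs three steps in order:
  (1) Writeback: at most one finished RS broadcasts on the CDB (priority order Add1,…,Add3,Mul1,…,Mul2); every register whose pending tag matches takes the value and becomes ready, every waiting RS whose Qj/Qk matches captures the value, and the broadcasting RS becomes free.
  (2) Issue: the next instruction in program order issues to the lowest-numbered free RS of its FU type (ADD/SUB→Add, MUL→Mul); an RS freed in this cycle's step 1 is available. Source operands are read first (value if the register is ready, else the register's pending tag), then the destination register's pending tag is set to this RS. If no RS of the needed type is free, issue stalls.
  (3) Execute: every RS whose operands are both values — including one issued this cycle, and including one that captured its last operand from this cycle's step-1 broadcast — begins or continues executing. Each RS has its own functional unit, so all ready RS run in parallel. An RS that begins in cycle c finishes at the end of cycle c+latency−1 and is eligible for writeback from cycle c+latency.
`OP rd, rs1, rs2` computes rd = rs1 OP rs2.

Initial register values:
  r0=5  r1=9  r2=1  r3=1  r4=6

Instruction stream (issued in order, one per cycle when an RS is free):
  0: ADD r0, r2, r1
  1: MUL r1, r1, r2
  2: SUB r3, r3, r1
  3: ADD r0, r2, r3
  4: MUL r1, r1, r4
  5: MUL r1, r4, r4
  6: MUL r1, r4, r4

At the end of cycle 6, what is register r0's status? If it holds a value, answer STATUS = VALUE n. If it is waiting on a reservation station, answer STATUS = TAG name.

  c1: issue ADD r0<-Add1  regs: r0:Add1,r1:9,r2:1,r3:1,r4:6
  c2: issue MUL r1<-Mul1  regs: r0:Add1,r1:Mul1,r2:1,r3:1,r4:6
  c3: issue SUB r3<-Add2  regs: r0:Add1,r1:Mul1,r2:1,r3:Add2,r4:6
  c4: CDB Add1=10; issue ADD r0<-Add1  regs: r0:Add1,r1:Mul1,r2:1,r3:Add2,r4:6
  c5: issue MUL r1<-Mul2  regs: r0:Add1,r1:Mul2,r2:1,r3:Add2,r4:6
  c6: CDB Mul1=9; issue MUL r1<-Mul1  regs: r0:Add1,r1:Mul1,r2:1,r3:Add2,r4:6

STATUS = TAG Add1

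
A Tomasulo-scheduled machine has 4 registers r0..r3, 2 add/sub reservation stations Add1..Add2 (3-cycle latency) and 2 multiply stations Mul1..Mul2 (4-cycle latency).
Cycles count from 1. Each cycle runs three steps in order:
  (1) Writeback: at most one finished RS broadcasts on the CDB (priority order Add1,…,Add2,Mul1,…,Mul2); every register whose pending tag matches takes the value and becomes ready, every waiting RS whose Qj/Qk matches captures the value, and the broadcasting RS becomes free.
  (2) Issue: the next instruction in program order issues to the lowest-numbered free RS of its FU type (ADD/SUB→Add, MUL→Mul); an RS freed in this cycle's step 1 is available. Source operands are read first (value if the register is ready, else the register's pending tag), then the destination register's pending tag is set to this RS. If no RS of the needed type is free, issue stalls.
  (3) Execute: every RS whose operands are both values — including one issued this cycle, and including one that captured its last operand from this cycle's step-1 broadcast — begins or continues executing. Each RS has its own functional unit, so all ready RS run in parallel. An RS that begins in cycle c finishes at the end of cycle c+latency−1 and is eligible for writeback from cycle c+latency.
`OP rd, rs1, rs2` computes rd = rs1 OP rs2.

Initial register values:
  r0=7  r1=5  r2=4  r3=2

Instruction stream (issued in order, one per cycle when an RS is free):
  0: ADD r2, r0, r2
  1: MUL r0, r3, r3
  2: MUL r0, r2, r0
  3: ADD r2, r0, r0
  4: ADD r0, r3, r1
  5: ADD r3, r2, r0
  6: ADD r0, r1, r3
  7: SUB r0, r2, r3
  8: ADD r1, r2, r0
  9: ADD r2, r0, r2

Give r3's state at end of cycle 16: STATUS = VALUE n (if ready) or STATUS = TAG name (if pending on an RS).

STATUS = VALUE 95

  c1: issue ADD r2<-Add1  regs: r0:7,r1:5,r2:Add1,r3:2
  c2: issue MUL r0<-Mul1  regs: r0:Mul1,r1:5,r2:Add1,r3:2
  c3: issue MUL r0<-Mul2  regs: r0:Mul2,r1:5,r2:Add1,r3:2
  c4: CDB Add1=11; issue ADD r2<-Add1  regs: r0:Mul2,r1:5,r2:Add1,r3:2
  c5: issue ADD r0<-Add2  regs: r0:Add2,r1:5,r2:Add1,r3:2
  c6: CDB Mul1=4; stall  regs: r0:Add2,r1:5,r2:Add1,r3:2
  c7: stall  regs: r0:Add2,r1:5,r2:Add1,r3:2
  c8: CDB Add2=7; issue ADD r3<-Add2  regs: r0:7,r1:5,r2:Add1,r3:Add2
  c9: stall  regs: r0:7,r1:5,r2:Add1,r3:Add2
  c10: CDB Mul2=44; stall  regs: r0:7,r1:5,r2:Add1,r3:Add2
  c11: stall  regs: r0:7,r1:5,r2:Add1,r3:Add2
  c12: stall  regs: r0:7,r1:5,r2:Add1,r3:Add2
  c13: CDB Add1=88; issue ADD r0<-Add1  regs: r0:Add1,r1:5,r2:88,r3:Add2
  c14: stall  regs: r0:Add1,r1:5,r2:88,r3:Add2
  c15: stall  regs: r0:Add1,r1:5,r2:88,r3:Add2
  c16: CDB Add2=95; issue SUB r0<-Add2  regs: r0:Add2,r1:5,r2:88,r3:95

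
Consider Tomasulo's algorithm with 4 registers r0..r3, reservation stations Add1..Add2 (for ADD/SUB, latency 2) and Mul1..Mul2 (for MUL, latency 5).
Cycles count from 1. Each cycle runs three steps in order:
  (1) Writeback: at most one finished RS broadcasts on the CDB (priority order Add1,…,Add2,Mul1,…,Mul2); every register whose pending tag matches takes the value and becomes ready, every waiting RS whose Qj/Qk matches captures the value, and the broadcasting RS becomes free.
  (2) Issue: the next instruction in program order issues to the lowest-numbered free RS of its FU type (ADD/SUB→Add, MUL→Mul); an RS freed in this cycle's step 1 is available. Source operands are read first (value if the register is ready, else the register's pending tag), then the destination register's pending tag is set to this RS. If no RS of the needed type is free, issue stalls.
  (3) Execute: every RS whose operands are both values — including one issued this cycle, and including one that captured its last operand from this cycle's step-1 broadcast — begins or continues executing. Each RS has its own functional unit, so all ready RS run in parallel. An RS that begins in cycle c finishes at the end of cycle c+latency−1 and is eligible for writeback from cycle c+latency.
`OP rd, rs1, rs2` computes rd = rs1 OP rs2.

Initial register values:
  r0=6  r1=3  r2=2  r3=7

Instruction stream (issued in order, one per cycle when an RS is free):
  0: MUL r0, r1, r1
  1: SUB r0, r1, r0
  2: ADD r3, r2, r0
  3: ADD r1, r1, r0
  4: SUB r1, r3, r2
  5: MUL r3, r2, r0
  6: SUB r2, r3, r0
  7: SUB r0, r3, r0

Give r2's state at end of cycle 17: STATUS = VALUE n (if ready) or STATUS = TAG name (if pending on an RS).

c1: issue MUL r0<-Mul1 | r0:Mul1,r1:3,r2:2,r3:7
c2: issue SUB r0<-Add1 | r0:Add1,r1:3,r2:2,r3:7
c3: issue ADD r3<-Add2 | r0:Add1,r1:3,r2:2,r3:Add2
c4: stall | r0:Add1,r1:3,r2:2,r3:Add2
c5: stall | r0:Add1,r1:3,r2:2,r3:Add2
c6: CDB Mul1=9; stall | r0:Add1,r1:3,r2:2,r3:Add2
c7: stall | r0:Add1,r1:3,r2:2,r3:Add2
c8: CDB Add1=-6; issue ADD r1<-Add1 | r0:-6,r1:Add1,r2:2,r3:Add2
c9: stall | r0:-6,r1:Add1,r2:2,r3:Add2
c10: CDB Add1=-3; issue SUB r1<-Add1 | r0:-6,r1:Add1,r2:2,r3:Add2
c11: CDB Add2=-4; issue MUL r3<-Mul1 | r0:-6,r1:Add1,r2:2,r3:Mul1
c12: issue SUB r2<-Add2 | r0:-6,r1:Add1,r2:Add2,r3:Mul1
c13: CDB Add1=-6; issue SUB r0<-Add1 | r0:Add1,r1:-6,r2:Add2,r3:Mul1
c14: - | r0:Add1,r1:-6,r2:Add2,r3:Mul1
c15: - | r0:Add1,r1:-6,r2:Add2,r3:Mul1
c16: CDB Mul1=-12 | r0:Add1,r1:-6,r2:Add2,r3:-12
c17: - | r0:Add1,r1:-6,r2:Add2,r3:-12

STATUS = TAG Add2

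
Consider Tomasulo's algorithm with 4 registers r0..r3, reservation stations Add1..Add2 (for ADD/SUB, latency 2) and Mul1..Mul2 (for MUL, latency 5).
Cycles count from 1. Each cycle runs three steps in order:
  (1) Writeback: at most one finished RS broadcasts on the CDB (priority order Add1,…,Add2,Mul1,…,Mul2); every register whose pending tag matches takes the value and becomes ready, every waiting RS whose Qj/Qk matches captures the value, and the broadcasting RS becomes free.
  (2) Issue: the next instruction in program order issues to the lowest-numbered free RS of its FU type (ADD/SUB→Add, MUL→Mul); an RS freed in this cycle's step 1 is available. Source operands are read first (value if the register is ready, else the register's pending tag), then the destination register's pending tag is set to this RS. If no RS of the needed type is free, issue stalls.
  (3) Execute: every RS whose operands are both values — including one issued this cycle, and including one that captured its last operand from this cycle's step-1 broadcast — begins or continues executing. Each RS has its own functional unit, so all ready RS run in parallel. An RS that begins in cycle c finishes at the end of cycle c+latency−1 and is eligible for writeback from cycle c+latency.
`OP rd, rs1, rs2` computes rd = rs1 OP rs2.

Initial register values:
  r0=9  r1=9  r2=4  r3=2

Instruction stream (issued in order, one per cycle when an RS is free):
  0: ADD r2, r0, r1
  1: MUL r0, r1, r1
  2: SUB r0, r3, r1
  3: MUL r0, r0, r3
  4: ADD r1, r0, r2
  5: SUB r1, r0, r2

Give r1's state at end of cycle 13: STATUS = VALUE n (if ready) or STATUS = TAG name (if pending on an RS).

cycle 1: issue ADD r2<-Add1 // r0:9,r1:9,r2:Add1,r3:2
cycle 2: issue MUL r0<-Mul1 // r0:Mul1,r1:9,r2:Add1,r3:2
cycle 3: CDB Add1=18; issue SUB r0<-Add1 // r0:Add1,r1:9,r2:18,r3:2
cycle 4: issue MUL r0<-Mul2 // r0:Mul2,r1:9,r2:18,r3:2
cycle 5: CDB Add1=-7; issue ADD r1<-Add1 // r0:Mul2,r1:Add1,r2:18,r3:2
cycle 6: issue SUB r1<-Add2 // r0:Mul2,r1:Add2,r2:18,r3:2
cycle 7: CDB Mul1=81 // r0:Mul2,r1:Add2,r2:18,r3:2
cycle 8: - // r0:Mul2,r1:Add2,r2:18,r3:2
cycle 9: - // r0:Mul2,r1:Add2,r2:18,r3:2
cycle 10: CDB Mul2=-14 // r0:-14,r1:Add2,r2:18,r3:2
cycle 11: - // r0:-14,r1:Add2,r2:18,r3:2
cycle 12: CDB Add1=4 // r0:-14,r1:Add2,r2:18,r3:2
cycle 13: CDB Add2=-32 // r0:-14,r1:-32,r2:18,r3:2

STATUS = VALUE -32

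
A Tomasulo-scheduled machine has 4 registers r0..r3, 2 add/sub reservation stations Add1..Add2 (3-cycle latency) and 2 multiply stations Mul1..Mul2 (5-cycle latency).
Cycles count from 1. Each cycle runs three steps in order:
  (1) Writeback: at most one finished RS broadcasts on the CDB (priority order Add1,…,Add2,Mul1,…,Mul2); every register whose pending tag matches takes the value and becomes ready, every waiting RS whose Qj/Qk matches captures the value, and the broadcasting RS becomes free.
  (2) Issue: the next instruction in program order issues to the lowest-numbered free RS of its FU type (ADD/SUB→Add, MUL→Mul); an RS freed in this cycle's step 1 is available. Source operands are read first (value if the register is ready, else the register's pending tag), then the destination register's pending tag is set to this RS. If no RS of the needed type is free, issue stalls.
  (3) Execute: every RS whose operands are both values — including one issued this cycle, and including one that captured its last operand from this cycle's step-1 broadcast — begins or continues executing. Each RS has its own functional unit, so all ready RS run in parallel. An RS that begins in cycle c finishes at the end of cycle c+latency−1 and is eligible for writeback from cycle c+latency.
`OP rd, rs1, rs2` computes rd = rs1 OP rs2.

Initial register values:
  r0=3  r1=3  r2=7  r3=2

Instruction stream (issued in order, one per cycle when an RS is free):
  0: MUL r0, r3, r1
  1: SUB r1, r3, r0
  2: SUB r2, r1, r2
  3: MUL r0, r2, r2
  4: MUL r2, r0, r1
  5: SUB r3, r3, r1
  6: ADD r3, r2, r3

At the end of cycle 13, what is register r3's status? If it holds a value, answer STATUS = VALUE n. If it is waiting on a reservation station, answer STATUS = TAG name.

c1: issue MUL r0<-Mul1 | r0:Mul1,r1:3,r2:7,r3:2
c2: issue SUB r1<-Add1 | r0:Mul1,r1:Add1,r2:7,r3:2
c3: issue SUB r2<-Add2 | r0:Mul1,r1:Add1,r2:Add2,r3:2
c4: issue MUL r0<-Mul2 | r0:Mul2,r1:Add1,r2:Add2,r3:2
c5: stall | r0:Mul2,r1:Add1,r2:Add2,r3:2
c6: CDB Mul1=6; issue MUL r2<-Mul1 | r0:Mul2,r1:Add1,r2:Mul1,r3:2
c7: stall | r0:Mul2,r1:Add1,r2:Mul1,r3:2
c8: stall | r0:Mul2,r1:Add1,r2:Mul1,r3:2
c9: CDB Add1=-4; issue SUB r3<-Add1 | r0:Mul2,r1:-4,r2:Mul1,r3:Add1
c10: stall | r0:Mul2,r1:-4,r2:Mul1,r3:Add1
c11: stall | r0:Mul2,r1:-4,r2:Mul1,r3:Add1
c12: CDB Add1=6; issue ADD r3<-Add1 | r0:Mul2,r1:-4,r2:Mul1,r3:Add1
c13: CDB Add2=-11 | r0:Mul2,r1:-4,r2:Mul1,r3:Add1

STATUS = TAG Add1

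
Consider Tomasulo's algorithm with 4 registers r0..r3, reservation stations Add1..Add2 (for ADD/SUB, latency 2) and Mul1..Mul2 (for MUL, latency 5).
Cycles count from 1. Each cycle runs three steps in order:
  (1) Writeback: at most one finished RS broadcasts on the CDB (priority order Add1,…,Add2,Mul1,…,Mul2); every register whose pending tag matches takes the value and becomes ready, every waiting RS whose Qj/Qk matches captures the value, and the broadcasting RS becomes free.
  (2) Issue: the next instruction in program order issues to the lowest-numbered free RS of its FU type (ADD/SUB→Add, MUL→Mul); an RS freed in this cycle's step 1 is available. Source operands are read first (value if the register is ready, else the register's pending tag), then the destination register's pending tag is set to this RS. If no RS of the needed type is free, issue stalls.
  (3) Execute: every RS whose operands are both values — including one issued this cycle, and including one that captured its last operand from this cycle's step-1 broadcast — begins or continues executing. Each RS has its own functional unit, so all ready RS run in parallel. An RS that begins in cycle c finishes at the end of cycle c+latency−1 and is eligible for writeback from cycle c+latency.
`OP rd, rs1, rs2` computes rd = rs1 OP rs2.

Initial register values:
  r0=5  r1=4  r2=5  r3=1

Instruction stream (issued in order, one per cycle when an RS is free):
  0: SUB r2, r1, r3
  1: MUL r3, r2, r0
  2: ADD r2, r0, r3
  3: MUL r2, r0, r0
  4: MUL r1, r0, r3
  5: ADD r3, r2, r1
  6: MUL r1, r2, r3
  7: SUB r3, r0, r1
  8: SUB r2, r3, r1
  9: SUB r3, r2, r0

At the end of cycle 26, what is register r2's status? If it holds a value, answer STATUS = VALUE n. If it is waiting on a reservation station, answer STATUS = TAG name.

STATUS = VALUE -4995

cycle 1: issue SUB r2<-Add1 // r0:5,r1:4,r2:Add1,r3:1
cycle 2: issue MUL r3<-Mul1 // r0:5,r1:4,r2:Add1,r3:Mul1
cycle 3: CDB Add1=3; issue ADD r2<-Add1 // r0:5,r1:4,r2:Add1,r3:Mul1
cycle 4: issue MUL r2<-Mul2 // r0:5,r1:4,r2:Mul2,r3:Mul1
cycle 5: stall // r0:5,r1:4,r2:Mul2,r3:Mul1
cycle 6: stall // r0:5,r1:4,r2:Mul2,r3:Mul1
cycle 7: stall // r0:5,r1:4,r2:Mul2,r3:Mul1
cycle 8: CDB Mul1=15; issue MUL r1<-Mul1 // r0:5,r1:Mul1,r2:Mul2,r3:15
cycle 9: CDB Mul2=25; issue ADD r3<-Add2 // r0:5,r1:Mul1,r2:25,r3:Add2
cycle 10: CDB Add1=20; issue MUL r1<-Mul2 // r0:5,r1:Mul2,r2:25,r3:Add2
cycle 11: issue SUB r3<-Add1 // r0:5,r1:Mul2,r2:25,r3:Add1
cycle 12: stall // r0:5,r1:Mul2,r2:25,r3:Add1
cycle 13: CDB Mul1=75; stall // r0:5,r1:Mul2,r2:25,r3:Add1
cycle 14: stall // r0:5,r1:Mul2,r2:25,r3:Add1
cycle 15: CDB Add2=100; issue SUB r2<-Add2 // r0:5,r1:Mul2,r2:Add2,r3:Add1
cycle 16: stall // r0:5,r1:Mul2,r2:Add2,r3:Add1
cycle 17: stall // r0:5,r1:Mul2,r2:Add2,r3:Add1
cycle 18: stall // r0:5,r1:Mul2,r2:Add2,r3:Add1
cycle 19: stall // r0:5,r1:Mul2,r2:Add2,r3:Add1
cycle 20: CDB Mul2=2500; stall // r0:5,r1:2500,r2:Add2,r3:Add1
cycle 21: stall // r0:5,r1:2500,r2:Add2,r3:Add1
cycle 22: CDB Add1=-2495; issue SUB r3<-Add1 // r0:5,r1:2500,r2:Add2,r3:Add1
cycle 23: - // r0:5,r1:2500,r2:Add2,r3:Add1
cycle 24: CDB Add2=-4995 // r0:5,r1:2500,r2:-4995,r3:Add1
cycle 25: - // r0:5,r1:2500,r2:-4995,r3:Add1
cycle 26: CDB Add1=-5000 // r0:5,r1:2500,r2:-4995,r3:-5000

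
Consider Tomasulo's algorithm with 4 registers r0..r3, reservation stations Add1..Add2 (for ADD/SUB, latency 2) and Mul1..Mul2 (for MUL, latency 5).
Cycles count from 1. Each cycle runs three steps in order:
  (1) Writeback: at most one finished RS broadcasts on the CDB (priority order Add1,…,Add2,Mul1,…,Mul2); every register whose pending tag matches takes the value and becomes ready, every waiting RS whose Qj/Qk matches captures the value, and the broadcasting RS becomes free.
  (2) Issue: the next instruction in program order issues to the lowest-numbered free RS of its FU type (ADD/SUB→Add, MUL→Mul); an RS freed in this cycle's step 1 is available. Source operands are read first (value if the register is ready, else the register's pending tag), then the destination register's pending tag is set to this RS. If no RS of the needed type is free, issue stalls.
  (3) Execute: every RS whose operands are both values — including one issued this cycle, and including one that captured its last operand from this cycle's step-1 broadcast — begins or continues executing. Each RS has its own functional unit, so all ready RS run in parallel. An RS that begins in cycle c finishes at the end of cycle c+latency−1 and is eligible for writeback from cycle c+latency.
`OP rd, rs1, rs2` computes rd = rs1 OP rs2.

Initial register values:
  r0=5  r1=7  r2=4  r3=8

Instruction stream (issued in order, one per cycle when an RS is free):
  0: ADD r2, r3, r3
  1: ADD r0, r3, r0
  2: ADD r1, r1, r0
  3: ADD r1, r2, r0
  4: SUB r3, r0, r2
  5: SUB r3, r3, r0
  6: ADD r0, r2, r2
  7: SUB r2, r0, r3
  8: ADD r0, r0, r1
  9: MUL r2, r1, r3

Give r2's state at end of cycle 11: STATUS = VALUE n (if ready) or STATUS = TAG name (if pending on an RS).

STATUS = TAG Add1

  c1: issue ADD r2<-Add1  regs: r0:5,r1:7,r2:Add1,r3:8
  c2: issue ADD r0<-Add2  regs: r0:Add2,r1:7,r2:Add1,r3:8
  c3: CDB Add1=16; issue ADD r1<-Add1  regs: r0:Add2,r1:Add1,r2:16,r3:8
  c4: CDB Add2=13; issue ADD r1<-Add2  regs: r0:13,r1:Add2,r2:16,r3:8
  c5: stall  regs: r0:13,r1:Add2,r2:16,r3:8
  c6: CDB Add1=20; issue SUB r3<-Add1  regs: r0:13,r1:Add2,r2:16,r3:Add1
  c7: CDB Add2=29; issue SUB r3<-Add2  regs: r0:13,r1:29,r2:16,r3:Add2
  c8: CDB Add1=-3; issue ADD r0<-Add1  regs: r0:Add1,r1:29,r2:16,r3:Add2
  c9: stall  regs: r0:Add1,r1:29,r2:16,r3:Add2
  c10: CDB Add1=32; issue SUB r2<-Add1  regs: r0:32,r1:29,r2:Add1,r3:Add2
  c11: CDB Add2=-16; issue ADD r0<-Add2  regs: r0:Add2,r1:29,r2:Add1,r3:-16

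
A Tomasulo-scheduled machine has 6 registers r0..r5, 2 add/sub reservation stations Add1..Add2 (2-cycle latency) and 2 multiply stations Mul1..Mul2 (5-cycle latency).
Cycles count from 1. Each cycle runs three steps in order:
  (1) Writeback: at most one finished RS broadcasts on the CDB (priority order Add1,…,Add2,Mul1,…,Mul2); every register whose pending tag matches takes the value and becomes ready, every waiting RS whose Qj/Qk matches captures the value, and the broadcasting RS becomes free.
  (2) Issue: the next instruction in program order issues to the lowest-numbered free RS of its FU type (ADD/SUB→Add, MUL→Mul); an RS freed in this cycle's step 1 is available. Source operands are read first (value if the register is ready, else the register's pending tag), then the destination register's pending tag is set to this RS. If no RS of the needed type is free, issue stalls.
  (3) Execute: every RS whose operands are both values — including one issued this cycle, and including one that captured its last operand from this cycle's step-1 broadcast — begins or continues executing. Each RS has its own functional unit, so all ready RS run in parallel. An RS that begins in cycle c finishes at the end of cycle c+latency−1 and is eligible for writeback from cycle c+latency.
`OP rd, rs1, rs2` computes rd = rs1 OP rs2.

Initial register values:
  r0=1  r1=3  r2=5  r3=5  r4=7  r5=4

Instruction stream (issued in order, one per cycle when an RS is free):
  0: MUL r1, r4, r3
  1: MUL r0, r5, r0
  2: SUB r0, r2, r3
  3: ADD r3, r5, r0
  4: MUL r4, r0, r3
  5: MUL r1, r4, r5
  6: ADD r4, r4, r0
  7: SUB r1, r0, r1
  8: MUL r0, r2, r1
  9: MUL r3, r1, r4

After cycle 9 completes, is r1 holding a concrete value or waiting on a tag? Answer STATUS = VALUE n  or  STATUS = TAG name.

c1: issue MUL r1<-Mul1 | r0:1,r1:Mul1,r2:5,r3:5,r4:7,r5:4
c2: issue MUL r0<-Mul2 | r0:Mul2,r1:Mul1,r2:5,r3:5,r4:7,r5:4
c3: issue SUB r0<-Add1 | r0:Add1,r1:Mul1,r2:5,r3:5,r4:7,r5:4
c4: issue ADD r3<-Add2 | r0:Add1,r1:Mul1,r2:5,r3:Add2,r4:7,r5:4
c5: CDB Add1=0; stall | r0:0,r1:Mul1,r2:5,r3:Add2,r4:7,r5:4
c6: CDB Mul1=35; issue MUL r4<-Mul1 | r0:0,r1:35,r2:5,r3:Add2,r4:Mul1,r5:4
c7: CDB Add2=4; stall | r0:0,r1:35,r2:5,r3:4,r4:Mul1,r5:4
c8: CDB Mul2=4; issue MUL r1<-Mul2 | r0:0,r1:Mul2,r2:5,r3:4,r4:Mul1,r5:4
c9: issue ADD r4<-Add1 | r0:0,r1:Mul2,r2:5,r3:4,r4:Add1,r5:4

STATUS = TAG Mul2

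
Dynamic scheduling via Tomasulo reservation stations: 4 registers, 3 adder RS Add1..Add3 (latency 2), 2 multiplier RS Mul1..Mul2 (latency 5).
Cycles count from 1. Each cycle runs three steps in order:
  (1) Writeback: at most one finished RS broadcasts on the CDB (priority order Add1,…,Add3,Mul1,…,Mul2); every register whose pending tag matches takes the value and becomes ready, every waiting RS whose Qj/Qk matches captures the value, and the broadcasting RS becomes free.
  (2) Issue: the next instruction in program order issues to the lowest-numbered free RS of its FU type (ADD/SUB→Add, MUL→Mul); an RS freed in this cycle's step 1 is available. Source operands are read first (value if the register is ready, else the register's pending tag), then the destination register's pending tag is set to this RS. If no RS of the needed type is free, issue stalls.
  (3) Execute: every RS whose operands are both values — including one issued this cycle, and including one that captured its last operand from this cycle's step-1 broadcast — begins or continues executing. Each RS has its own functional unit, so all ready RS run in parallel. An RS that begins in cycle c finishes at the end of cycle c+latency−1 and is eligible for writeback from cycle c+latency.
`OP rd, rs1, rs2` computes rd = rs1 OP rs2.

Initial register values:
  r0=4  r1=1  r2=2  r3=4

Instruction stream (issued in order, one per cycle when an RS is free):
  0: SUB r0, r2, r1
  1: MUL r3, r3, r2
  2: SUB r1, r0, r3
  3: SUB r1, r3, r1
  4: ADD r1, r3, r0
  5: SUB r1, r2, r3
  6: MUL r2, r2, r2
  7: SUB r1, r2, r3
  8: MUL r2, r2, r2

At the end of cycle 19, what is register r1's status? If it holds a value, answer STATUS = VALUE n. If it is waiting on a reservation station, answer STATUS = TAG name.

c1: issue SUB r0<-Add1 | r0:Add1,r1:1,r2:2,r3:4
c2: issue MUL r3<-Mul1 | r0:Add1,r1:1,r2:2,r3:Mul1
c3: CDB Add1=1; issue SUB r1<-Add1 | r0:1,r1:Add1,r2:2,r3:Mul1
c4: issue SUB r1<-Add2 | r0:1,r1:Add2,r2:2,r3:Mul1
c5: issue ADD r1<-Add3 | r0:1,r1:Add3,r2:2,r3:Mul1
c6: stall | r0:1,r1:Add3,r2:2,r3:Mul1
c7: CDB Mul1=8; stall | r0:1,r1:Add3,r2:2,r3:8
c8: stall | r0:1,r1:Add3,r2:2,r3:8
c9: CDB Add1=-7; issue SUB r1<-Add1 | r0:1,r1:Add1,r2:2,r3:8
c10: CDB Add3=9; issue MUL r2<-Mul1 | r0:1,r1:Add1,r2:Mul1,r3:8
c11: CDB Add1=-6; issue SUB r1<-Add1 | r0:1,r1:Add1,r2:Mul1,r3:8
c12: CDB Add2=15; issue MUL r2<-Mul2 | r0:1,r1:Add1,r2:Mul2,r3:8
c13: - | r0:1,r1:Add1,r2:Mul2,r3:8
c14: - | r0:1,r1:Add1,r2:Mul2,r3:8
c15: CDB Mul1=4 | r0:1,r1:Add1,r2:Mul2,r3:8
c16: - | r0:1,r1:Add1,r2:Mul2,r3:8
c17: CDB Add1=-4 | r0:1,r1:-4,r2:Mul2,r3:8
c18: - | r0:1,r1:-4,r2:Mul2,r3:8
c19: - | r0:1,r1:-4,r2:Mul2,r3:8

STATUS = VALUE -4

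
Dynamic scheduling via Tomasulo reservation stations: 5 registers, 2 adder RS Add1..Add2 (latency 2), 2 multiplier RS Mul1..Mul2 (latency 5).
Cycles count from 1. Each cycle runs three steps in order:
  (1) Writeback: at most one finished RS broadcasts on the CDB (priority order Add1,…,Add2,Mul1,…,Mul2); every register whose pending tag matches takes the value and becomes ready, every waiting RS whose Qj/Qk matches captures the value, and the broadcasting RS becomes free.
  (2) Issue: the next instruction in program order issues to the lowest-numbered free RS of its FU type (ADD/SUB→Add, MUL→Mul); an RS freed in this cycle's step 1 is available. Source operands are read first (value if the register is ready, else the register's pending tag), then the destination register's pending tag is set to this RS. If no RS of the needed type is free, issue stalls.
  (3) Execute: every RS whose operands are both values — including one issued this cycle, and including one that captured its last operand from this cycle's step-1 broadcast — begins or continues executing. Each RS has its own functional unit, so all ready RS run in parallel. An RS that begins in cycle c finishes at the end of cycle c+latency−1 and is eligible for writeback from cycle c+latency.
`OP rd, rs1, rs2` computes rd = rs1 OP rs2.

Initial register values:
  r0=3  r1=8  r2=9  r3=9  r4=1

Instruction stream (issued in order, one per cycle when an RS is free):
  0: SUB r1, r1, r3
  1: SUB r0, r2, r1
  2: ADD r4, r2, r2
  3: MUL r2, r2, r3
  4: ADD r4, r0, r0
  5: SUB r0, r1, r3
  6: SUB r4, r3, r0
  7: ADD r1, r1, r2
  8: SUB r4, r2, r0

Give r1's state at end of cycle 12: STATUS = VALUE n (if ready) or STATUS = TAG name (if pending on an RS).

STATUS = VALUE 80

cycle 1: issue SUB r1<-Add1 // r0:3,r1:Add1,r2:9,r3:9,r4:1
cycle 2: issue SUB r0<-Add2 // r0:Add2,r1:Add1,r2:9,r3:9,r4:1
cycle 3: CDB Add1=-1; issue ADD r4<-Add1 // r0:Add2,r1:-1,r2:9,r3:9,r4:Add1
cycle 4: issue MUL r2<-Mul1 // r0:Add2,r1:-1,r2:Mul1,r3:9,r4:Add1
cycle 5: CDB Add1=18; issue ADD r4<-Add1 // r0:Add2,r1:-1,r2:Mul1,r3:9,r4:Add1
cycle 6: CDB Add2=10; issue SUB r0<-Add2 // r0:Add2,r1:-1,r2:Mul1,r3:9,r4:Add1
cycle 7: stall // r0:Add2,r1:-1,r2:Mul1,r3:9,r4:Add1
cycle 8: CDB Add1=20; issue SUB r4<-Add1 // r0:Add2,r1:-1,r2:Mul1,r3:9,r4:Add1
cycle 9: CDB Add2=-10; issue ADD r1<-Add2 // r0:-10,r1:Add2,r2:Mul1,r3:9,r4:Add1
cycle 10: CDB Mul1=81; stall // r0:-10,r1:Add2,r2:81,r3:9,r4:Add1
cycle 11: CDB Add1=19; issue SUB r4<-Add1 // r0:-10,r1:Add2,r2:81,r3:9,r4:Add1
cycle 12: CDB Add2=80 // r0:-10,r1:80,r2:81,r3:9,r4:Add1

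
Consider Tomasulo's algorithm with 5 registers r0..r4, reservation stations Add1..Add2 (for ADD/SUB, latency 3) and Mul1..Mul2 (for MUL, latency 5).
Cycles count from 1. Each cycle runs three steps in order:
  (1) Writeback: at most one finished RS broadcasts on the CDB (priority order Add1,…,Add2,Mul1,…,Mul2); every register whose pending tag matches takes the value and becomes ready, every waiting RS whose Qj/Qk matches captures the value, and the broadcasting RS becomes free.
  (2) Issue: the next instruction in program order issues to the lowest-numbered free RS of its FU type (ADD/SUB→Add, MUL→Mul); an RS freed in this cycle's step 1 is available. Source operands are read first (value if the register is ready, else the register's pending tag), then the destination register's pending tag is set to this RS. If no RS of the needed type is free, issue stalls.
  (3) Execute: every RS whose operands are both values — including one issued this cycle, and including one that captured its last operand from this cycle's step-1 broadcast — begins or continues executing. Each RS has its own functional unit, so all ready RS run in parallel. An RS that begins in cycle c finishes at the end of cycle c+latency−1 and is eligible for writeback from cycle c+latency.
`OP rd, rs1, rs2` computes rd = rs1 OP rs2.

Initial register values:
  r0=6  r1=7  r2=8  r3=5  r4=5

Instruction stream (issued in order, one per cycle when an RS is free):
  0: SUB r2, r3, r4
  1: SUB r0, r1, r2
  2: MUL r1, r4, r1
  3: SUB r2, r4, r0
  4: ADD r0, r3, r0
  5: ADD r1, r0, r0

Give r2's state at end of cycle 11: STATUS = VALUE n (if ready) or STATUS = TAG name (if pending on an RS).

STATUS = VALUE -2

c1: issue SUB r2<-Add1 | r0:6,r1:7,r2:Add1,r3:5,r4:5
c2: issue SUB r0<-Add2 | r0:Add2,r1:7,r2:Add1,r3:5,r4:5
c3: issue MUL r1<-Mul1 | r0:Add2,r1:Mul1,r2:Add1,r3:5,r4:5
c4: CDB Add1=0; issue SUB r2<-Add1 | r0:Add2,r1:Mul1,r2:Add1,r3:5,r4:5
c5: stall | r0:Add2,r1:Mul1,r2:Add1,r3:5,r4:5
c6: stall | r0:Add2,r1:Mul1,r2:Add1,r3:5,r4:5
c7: CDB Add2=7; issue ADD r0<-Add2 | r0:Add2,r1:Mul1,r2:Add1,r3:5,r4:5
c8: CDB Mul1=35; stall | r0:Add2,r1:35,r2:Add1,r3:5,r4:5
c9: stall | r0:Add2,r1:35,r2:Add1,r3:5,r4:5
c10: CDB Add1=-2; issue ADD r1<-Add1 | r0:Add2,r1:Add1,r2:-2,r3:5,r4:5
c11: CDB Add2=12 | r0:12,r1:Add1,r2:-2,r3:5,r4:5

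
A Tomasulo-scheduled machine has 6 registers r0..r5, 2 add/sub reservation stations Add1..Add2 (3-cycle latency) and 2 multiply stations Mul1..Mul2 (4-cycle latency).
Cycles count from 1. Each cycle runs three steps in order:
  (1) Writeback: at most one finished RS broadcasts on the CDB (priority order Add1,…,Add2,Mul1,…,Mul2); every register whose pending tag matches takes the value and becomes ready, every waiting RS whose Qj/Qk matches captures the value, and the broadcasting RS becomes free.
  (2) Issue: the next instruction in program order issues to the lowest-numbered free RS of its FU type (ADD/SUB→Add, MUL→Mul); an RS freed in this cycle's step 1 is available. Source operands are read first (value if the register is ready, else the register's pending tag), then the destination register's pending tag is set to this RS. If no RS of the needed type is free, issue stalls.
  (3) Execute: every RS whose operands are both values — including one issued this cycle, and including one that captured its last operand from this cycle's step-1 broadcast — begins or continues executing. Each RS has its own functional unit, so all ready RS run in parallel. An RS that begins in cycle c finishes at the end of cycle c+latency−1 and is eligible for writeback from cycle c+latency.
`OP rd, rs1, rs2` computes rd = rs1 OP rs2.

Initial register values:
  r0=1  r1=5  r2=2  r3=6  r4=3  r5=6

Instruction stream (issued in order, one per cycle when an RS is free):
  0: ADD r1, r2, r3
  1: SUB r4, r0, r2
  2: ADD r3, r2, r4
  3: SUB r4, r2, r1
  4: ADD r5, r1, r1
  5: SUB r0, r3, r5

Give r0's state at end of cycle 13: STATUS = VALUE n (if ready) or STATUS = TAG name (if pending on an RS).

STATUS = TAG Add2

c1: issue ADD r1<-Add1 | r0:1,r1:Add1,r2:2,r3:6,r4:3,r5:6
c2: issue SUB r4<-Add2 | r0:1,r1:Add1,r2:2,r3:6,r4:Add2,r5:6
c3: stall | r0:1,r1:Add1,r2:2,r3:6,r4:Add2,r5:6
c4: CDB Add1=8; issue ADD r3<-Add1 | r0:1,r1:8,r2:2,r3:Add1,r4:Add2,r5:6
c5: CDB Add2=-1; issue SUB r4<-Add2 | r0:1,r1:8,r2:2,r3:Add1,r4:Add2,r5:6
c6: stall | r0:1,r1:8,r2:2,r3:Add1,r4:Add2,r5:6
c7: stall | r0:1,r1:8,r2:2,r3:Add1,r4:Add2,r5:6
c8: CDB Add1=1; issue ADD r5<-Add1 | r0:1,r1:8,r2:2,r3:1,r4:Add2,r5:Add1
c9: CDB Add2=-6; issue SUB r0<-Add2 | r0:Add2,r1:8,r2:2,r3:1,r4:-6,r5:Add1
c10: - | r0:Add2,r1:8,r2:2,r3:1,r4:-6,r5:Add1
c11: CDB Add1=16 | r0:Add2,r1:8,r2:2,r3:1,r4:-6,r5:16
c12: - | r0:Add2,r1:8,r2:2,r3:1,r4:-6,r5:16
c13: - | r0:Add2,r1:8,r2:2,r3:1,r4:-6,r5:16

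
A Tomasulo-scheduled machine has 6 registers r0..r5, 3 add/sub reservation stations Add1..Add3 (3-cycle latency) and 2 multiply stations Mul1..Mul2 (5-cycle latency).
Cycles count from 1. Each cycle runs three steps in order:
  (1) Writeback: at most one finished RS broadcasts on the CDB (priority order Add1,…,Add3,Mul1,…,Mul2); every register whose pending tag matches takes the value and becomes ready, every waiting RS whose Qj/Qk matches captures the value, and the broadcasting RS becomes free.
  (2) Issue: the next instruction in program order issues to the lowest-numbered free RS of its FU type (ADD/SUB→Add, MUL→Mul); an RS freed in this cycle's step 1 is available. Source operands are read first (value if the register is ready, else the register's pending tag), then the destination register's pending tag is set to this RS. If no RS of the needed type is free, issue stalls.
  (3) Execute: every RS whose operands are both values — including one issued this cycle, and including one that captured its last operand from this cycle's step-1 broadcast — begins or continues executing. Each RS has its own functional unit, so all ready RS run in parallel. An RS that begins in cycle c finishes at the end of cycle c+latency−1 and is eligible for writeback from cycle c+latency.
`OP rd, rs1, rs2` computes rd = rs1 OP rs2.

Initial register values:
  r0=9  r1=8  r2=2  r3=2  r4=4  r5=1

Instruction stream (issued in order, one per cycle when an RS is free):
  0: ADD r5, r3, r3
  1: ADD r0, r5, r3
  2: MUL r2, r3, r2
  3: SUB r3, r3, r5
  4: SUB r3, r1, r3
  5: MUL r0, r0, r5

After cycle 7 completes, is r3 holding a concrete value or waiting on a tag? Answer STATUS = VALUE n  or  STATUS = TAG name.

cycle 1: issue ADD r5<-Add1 // r0:9,r1:8,r2:2,r3:2,r4:4,r5:Add1
cycle 2: issue ADD r0<-Add2 // r0:Add2,r1:8,r2:2,r3:2,r4:4,r5:Add1
cycle 3: issue MUL r2<-Mul1 // r0:Add2,r1:8,r2:Mul1,r3:2,r4:4,r5:Add1
cycle 4: CDB Add1=4; issue SUB r3<-Add1 // r0:Add2,r1:8,r2:Mul1,r3:Add1,r4:4,r5:4
cycle 5: issue SUB r3<-Add3 // r0:Add2,r1:8,r2:Mul1,r3:Add3,r4:4,r5:4
cycle 6: issue MUL r0<-Mul2 // r0:Mul2,r1:8,r2:Mul1,r3:Add3,r4:4,r5:4
cycle 7: CDB Add1=-2 // r0:Mul2,r1:8,r2:Mul1,r3:Add3,r4:4,r5:4

STATUS = TAG Add3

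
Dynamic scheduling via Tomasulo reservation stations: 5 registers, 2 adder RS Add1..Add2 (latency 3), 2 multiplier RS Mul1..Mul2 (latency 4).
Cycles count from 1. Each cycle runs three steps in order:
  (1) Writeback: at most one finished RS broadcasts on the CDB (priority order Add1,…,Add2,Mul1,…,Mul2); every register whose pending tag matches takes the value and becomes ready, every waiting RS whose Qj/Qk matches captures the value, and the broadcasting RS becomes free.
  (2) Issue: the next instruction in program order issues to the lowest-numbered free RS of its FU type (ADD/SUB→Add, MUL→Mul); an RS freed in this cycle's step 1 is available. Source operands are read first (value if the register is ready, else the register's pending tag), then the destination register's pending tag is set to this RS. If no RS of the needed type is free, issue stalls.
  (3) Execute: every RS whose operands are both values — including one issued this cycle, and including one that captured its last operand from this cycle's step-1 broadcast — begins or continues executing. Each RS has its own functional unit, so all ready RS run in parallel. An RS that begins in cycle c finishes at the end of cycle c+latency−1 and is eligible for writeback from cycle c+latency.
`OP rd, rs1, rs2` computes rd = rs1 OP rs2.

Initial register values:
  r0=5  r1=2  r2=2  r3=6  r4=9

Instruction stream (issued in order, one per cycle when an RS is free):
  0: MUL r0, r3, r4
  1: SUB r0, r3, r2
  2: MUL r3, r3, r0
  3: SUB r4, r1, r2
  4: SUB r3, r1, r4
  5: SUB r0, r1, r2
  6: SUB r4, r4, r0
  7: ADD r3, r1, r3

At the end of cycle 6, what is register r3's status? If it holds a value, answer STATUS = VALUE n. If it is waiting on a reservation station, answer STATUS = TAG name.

c1: issue MUL r0<-Mul1 | r0:Mul1,r1:2,r2:2,r3:6,r4:9
c2: issue SUB r0<-Add1 | r0:Add1,r1:2,r2:2,r3:6,r4:9
c3: issue MUL r3<-Mul2 | r0:Add1,r1:2,r2:2,r3:Mul2,r4:9
c4: issue SUB r4<-Add2 | r0:Add1,r1:2,r2:2,r3:Mul2,r4:Add2
c5: CDB Add1=4; issue SUB r3<-Add1 | r0:4,r1:2,r2:2,r3:Add1,r4:Add2
c6: CDB Mul1=54; stall | r0:4,r1:2,r2:2,r3:Add1,r4:Add2

STATUS = TAG Add1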